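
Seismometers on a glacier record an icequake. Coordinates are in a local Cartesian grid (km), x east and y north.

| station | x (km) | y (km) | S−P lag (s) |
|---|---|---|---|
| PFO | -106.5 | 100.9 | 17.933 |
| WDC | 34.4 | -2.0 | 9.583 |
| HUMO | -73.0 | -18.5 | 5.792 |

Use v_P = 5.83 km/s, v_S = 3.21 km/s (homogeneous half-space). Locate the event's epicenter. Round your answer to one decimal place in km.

Distance from S−P lag: d = Δt · v_P v_S / (v_P − v_S) = Δt · (5.83·3.21)/(5.83−3.21) ≈ 7.1429·Δt.
So d_PFO = 128.09, d_WDC = 68.45, d_HUMO = 41.37 km.
Circle about each station: (x + 106.5)² + (y − 100.9)² = 128.09²; (x − 34.4)² + (y + 2.0)² = 68.45²; (x + 73.0)² + (y + 18.5)² = 41.37².
Subtracting the PFO equation from the WDC and HUMO equations removes the quadratic terms:
281.8 x − 205.8 y = -8614.05
67.0 x − 238.8 y = -1156.24
Solving the 2×2 system: x ≈ -34.0, y ≈ -4.7 km.
Check against PFO (with the unrounded x, y): √((x + 106.5)²+(y − 100.9)²) = 128.09 ≈ 128.09 km. ✓

x ≈ -34.0 km, y ≈ -4.7 km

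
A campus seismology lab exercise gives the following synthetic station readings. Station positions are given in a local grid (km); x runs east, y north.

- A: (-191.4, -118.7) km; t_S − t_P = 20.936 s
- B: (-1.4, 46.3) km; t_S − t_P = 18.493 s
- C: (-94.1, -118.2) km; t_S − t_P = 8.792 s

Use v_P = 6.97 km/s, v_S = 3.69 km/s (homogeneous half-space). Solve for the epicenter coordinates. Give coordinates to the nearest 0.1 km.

Distance from S−P lag: d = Δt · v_P v_S / (v_P − v_S) = Δt · (6.97·3.69)/(6.97−3.69) ≈ 7.8412·Δt.
So d_A = 164.16, d_B = 145.01, d_C = 68.94 km.
Circle about each station: (x + 191.4)² + (y + 118.7)² = 164.16²; (x + 1.4)² + (y − 46.3)² = 145.01²; (x + 94.1)² + (y + 118.2)² = 68.94².
Subtracting the A equation from the B and C equations removes the quadratic terms:
380.0 x + 330.0 y = -42657.39
194.6 x + 1.0 y = -5701.82
Solving the 2×2 system: x ≈ -28.8, y ≈ -96.1 km.

-28.8 km east, -96.1 km north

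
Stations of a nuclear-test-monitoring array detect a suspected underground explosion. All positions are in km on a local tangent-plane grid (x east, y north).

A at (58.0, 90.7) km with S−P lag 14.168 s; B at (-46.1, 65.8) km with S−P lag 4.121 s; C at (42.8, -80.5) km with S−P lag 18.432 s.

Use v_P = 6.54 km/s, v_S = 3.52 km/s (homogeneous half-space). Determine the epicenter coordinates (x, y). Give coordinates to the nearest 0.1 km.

Distance from S−P lag: d = Δt · v_P v_S / (v_P − v_S) = Δt · (6.54·3.52)/(6.54−3.52) ≈ 7.6228·Δt.
So d_A = 108.00, d_B = 31.41, d_C = 140.50 km.
Circle about each station: (x − 58.0)² + (y − 90.7)² = 108.00²; (x + 46.1)² + (y − 65.8)² = 31.41²; (x − 42.8)² + (y + 80.5)² = 140.50².
Subtracting pairs of circle equations eliminates x²+y² and gives linear equations (the radical axes):
-208.2 x − 49.8 y = 5541.77
-30.4 x − 342.4 y = -11354.65
Solving the 2×2 system: x ≈ -35.3, y ≈ 36.3 km.

x ≈ -35.3 km, y ≈ 36.3 km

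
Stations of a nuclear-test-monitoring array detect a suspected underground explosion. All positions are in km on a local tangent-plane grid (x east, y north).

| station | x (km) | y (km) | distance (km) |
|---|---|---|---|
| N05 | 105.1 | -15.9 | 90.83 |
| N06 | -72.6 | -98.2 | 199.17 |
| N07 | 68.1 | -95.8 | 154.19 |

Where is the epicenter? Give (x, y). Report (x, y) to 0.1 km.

Circle about each station: (x − 105.1)² + (y + 15.9)² = 90.83²; (x + 72.6)² + (y + 98.2)² = 199.17²; (x − 68.1)² + (y + 95.8)² = 154.19².
Subtracting the N05 equation from the N06 and N07 equations removes the quadratic terms:
-355.4 x − 164.6 y = -27803.42
-74.0 x − 159.8 y = -13008.04
Solving the 2×2 system: x ≈ 51.6, y ≈ 57.5 km.
Check against N05 (with the unrounded x, y): √((x − 105.1)²+(y + 15.9)²) = 90.84 ≈ 90.83 km. ✓

(51.6, 57.5)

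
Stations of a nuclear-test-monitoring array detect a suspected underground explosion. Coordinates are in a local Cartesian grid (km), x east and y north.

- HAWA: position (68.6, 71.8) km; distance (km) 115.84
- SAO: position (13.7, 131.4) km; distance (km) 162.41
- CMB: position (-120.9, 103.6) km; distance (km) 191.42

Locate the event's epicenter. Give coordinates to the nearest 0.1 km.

Circle about each station: (x − 68.6)² + (y − 71.8)² = 115.84²; (x − 13.7)² + (y − 131.4)² = 162.41²; (x + 120.9)² + (y − 103.6)² = 191.42².
Subtracting the HAWA equation from the SAO and CMB equations removes the quadratic terms:
-109.8 x + 119.2 y = -5365.65
-379.0 x + 63.6 y = -7734.14
Solving the 2×2 system: x ≈ 15.2, y ≈ -31.0 km.

x ≈ 15.2 km, y ≈ -31.0 km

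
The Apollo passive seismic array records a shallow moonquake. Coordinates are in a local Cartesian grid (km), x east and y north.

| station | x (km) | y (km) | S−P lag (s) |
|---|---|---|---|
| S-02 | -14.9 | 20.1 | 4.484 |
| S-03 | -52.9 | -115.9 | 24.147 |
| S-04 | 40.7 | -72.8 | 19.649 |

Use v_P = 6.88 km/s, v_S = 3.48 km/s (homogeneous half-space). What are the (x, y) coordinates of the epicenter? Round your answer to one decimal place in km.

-20.9 km east, 51.1 km north

Distance from S−P lag: d = Δt · v_P v_S / (v_P − v_S) = Δt · (6.88·3.48)/(6.88−3.48) ≈ 7.0419·Δt.
So d_S-02 = 31.58, d_S-03 = 170.04, d_S-04 = 138.37 km.
Circle about each station: (x + 14.9)² + (y − 20.1)² = 31.58²; (x + 52.9)² + (y + 115.9)² = 170.04²; (x − 40.7)² + (y + 72.8)² = 138.37².
Subtracting pairs of circle equations eliminates x²+y² and gives linear equations (the radical axes):
-76.0 x − 272.0 y = -12311.11
111.2 x − 185.8 y = -11818.65
Solving the 2×2 system: x ≈ -20.9, y ≈ 51.1 km.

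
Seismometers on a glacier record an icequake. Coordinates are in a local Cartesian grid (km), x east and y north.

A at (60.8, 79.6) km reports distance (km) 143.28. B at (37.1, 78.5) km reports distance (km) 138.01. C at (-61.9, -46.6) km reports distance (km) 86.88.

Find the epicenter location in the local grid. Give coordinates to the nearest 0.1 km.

(24.1, -58.9)

Circle about each station: (x − 60.8)² + (y − 79.6)² = 143.28²; (x − 37.1)² + (y − 78.5)² = 138.01²; (x + 61.9)² + (y + 46.6)² = 86.88².
Subtracting the A equation from the B and C equations removes the quadratic terms:
-47.4 x − 2.2 y = -1011.74
-245.4 x − 252.4 y = 8951.39
Solving the 2×2 system: x ≈ 24.1, y ≈ -58.9 km.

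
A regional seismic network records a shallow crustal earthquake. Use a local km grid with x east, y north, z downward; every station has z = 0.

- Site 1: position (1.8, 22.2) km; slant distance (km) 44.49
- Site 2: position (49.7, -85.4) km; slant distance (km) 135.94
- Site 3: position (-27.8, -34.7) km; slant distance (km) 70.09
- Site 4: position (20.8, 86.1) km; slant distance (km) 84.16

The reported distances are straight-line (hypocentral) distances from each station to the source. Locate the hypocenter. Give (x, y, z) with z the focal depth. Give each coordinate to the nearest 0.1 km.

Each station gives a sphere (x−x_i)² + (y−y_i)² + z² = d_i² (stations at z=0).
Subtracting the Site 1 sphere from Site 2 and Site 3: z² cancels, leaving linear equations in x and y:
95.8 x − 215.2 y = -7233.15
-59.2 x − 113.8 y = -1452.40
Solving: x ≈ -21.596, y ≈ 23.997 km (keep extra digits for the depth step; rounded: -21.6, 24.0).
Then from the Site 1 sphere: z² = 44.49² − (x − 1.8)² − (y − 22.2)² with x = -21.596, y = 23.997, so z ≈ 37.799 ≈ 37.8 km.

x ≈ -21.6 km, y ≈ 24.0 km, depth ≈ 37.8 km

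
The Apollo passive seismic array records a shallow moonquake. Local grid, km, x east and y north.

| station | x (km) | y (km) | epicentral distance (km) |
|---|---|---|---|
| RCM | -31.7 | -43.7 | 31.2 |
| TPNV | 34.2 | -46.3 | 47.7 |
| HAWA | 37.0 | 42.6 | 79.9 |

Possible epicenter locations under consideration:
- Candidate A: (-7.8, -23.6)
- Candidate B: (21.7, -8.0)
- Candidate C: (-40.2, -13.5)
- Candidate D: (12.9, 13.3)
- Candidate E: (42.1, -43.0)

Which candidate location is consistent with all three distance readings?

For each candidate, compare |candidate − station| to the reported distance:
Candidate A: residuals RCM 0.0, TPNV 0.0, HAWA 0.0 → max 0.0 km
Candidate B: residuals RCM 33.0, TPNV 7.4, HAWA 27.0 → max 33.0 km
Candidate C: residuals RCM 0.2, TPNV 33.6, HAWA 15.5 → max 33.6 km
Candidate D: residuals RCM 41.2, TPNV 15.6, HAWA 42.0 → max 42.0 km
Candidate E: residuals RCM 42.6, TPNV 39.1, HAWA 5.9 → max 42.6 km
Only Candidate A has all residuals ≈ 0.

Candidate A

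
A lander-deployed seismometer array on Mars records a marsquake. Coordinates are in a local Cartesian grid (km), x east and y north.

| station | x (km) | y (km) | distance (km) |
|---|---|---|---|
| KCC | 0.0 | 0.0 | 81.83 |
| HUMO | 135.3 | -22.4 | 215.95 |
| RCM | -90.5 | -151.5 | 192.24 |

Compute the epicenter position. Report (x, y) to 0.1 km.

-71.5 km east, 39.8 km north

Circle about each station: x² + y² = 81.83²; (x − 135.3)² + (y + 22.4)² = 215.95²; (x + 90.5)² + (y + 151.5)² = 192.24².
Subtracting pairs of circle equations eliminates x²+y² and gives linear equations (the radical axes):
270.6 x − 44.8 y = -21130.40
-181.0 x − 303.0 y = 882.43
Solving the 2×2 system: x ≈ -71.5, y ≈ 39.8 km.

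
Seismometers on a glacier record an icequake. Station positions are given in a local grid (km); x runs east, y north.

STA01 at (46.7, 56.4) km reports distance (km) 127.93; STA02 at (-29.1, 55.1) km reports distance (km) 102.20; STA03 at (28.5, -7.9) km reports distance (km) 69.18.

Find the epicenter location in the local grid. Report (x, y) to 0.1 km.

Circle about each station: (x − 46.7)² + (y − 56.4)² = 127.93²; (x + 29.1)² + (y − 55.1)² = 102.20²; (x − 28.5)² + (y + 7.9)² = 69.18².
Subtracting pairs of circle equations eliminates x²+y² and gives linear equations (the radical axes):
-151.6 x − 2.6 y = 4442.21
-36.4 x − 128.6 y = 7093.02
Solving the 2×2 system: x ≈ -28.5, y ≈ -47.1 km.

-28.5 km east, -47.1 km north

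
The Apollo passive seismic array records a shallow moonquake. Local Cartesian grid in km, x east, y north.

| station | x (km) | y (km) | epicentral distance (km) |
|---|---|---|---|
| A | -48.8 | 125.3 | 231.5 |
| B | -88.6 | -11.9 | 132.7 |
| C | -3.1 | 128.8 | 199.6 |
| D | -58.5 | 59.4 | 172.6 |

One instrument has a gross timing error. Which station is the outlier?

Solve using three stations at a time. Using A, B, D (subtract circle equations pairwise → linear system) gives (x, y) ≈ (12.4, -98.0).
Distances from that point to each station vs reported:
  A: calculated 231.5 vs reported 231.5 → residual 0.0 km
  B: calculated 132.7 vs reported 132.7 → residual 0.0 km
  C: calculated 227.3 vs reported 199.6 → residual 27.7 km
  D: calculated 172.6 vs reported 172.6 → residual 0.0 km
A, B, D are mutually consistent (residuals ≈ 0); C is off by 27.7 km.

C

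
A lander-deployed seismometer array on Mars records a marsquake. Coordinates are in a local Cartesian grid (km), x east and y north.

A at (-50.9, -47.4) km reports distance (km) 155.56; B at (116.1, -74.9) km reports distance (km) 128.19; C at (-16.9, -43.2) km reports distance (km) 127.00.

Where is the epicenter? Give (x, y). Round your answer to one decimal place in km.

x ≈ 73.5 km, y ≈ 46.0 km

Circle about each station: (x + 50.9)² + (y + 47.4)² = 155.56²; (x − 116.1)² + (y + 74.9)² = 128.19²; (x + 16.9)² + (y + 43.2)² = 127.00².
Subtracting pairs of circle equations eliminates x²+y² and gives linear equations (the radical axes):
334.0 x − 55.0 y = 22017.89
68.0 x + 8.4 y = 5384.19
Solving the 2×2 system: x ≈ 73.5, y ≈ 46.0 km.
Check against A (with the unrounded x, y): √((x + 50.9)²+(y + 47.4)²) = 155.56 ≈ 155.56 km. ✓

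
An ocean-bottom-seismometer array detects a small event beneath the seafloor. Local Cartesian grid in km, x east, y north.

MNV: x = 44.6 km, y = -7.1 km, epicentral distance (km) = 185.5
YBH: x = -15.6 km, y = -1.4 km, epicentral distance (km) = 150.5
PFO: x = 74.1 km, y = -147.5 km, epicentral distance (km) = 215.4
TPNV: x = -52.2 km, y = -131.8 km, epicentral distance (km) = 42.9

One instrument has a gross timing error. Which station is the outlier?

Solve using three stations at a time. Using MNV, YBH, TPNV (subtract circle equations pairwise → linear system) gives (x, y) ≈ (-95.0, -129.2).
Distances from that point to each station vs reported:
  MNV: calculated 185.5 vs reported 185.5 → residual 0.0 km
  YBH: calculated 150.5 vs reported 150.5 → residual 0.0 km
  PFO: calculated 170.1 vs reported 215.4 → residual 45.3 km
  TPNV: calculated 42.9 vs reported 42.9 → residual 0.0 km
MNV, YBH, TPNV are mutually consistent (residuals ≈ 0); PFO is off by 45.3 km.

PFO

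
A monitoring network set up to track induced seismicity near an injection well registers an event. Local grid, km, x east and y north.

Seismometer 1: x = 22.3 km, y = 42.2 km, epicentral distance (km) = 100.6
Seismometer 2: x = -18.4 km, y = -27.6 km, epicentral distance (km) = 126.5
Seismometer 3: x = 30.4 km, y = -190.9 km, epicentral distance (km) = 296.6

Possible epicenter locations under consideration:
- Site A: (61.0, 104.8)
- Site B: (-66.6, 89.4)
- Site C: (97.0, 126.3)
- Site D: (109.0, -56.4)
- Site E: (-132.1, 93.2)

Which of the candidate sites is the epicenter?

Site B

For each candidate, compare |candidate − station| to the reported distance:
Site A: residuals Seismometer 1 27.0, Seismometer 2 27.9, Seismometer 3 0.7 → max 27.9 km
Site B: residuals Seismometer 1 0.1, Seismometer 2 0.0, Seismometer 3 0.0 → max 0.1 km
Site C: residuals Seismometer 1 11.9, Seismometer 2 65.9, Seismometer 3 27.5 → max 65.9 km
Site D: residuals Seismometer 1 30.7, Seismometer 2 4.1, Seismometer 3 140.8 → max 140.8 km
Site E: residuals Seismometer 1 62.0, Seismometer 2 39.4, Seismometer 3 30.7 → max 62.0 km
Only Site B has all residuals ≈ 0.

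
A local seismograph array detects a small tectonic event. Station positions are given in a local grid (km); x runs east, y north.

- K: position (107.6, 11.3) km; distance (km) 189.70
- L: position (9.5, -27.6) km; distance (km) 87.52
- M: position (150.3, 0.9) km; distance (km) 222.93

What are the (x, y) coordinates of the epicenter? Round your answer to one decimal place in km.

x ≈ -54.4 km, y ≈ -87.4 km

Circle about each station: (x − 107.6)² + (y − 11.3)² = 189.70²; (x − 9.5)² + (y + 27.6)² = 87.52²; (x − 150.3)² + (y − 0.9)² = 222.93².
Subtracting the K equation from the L and M equations removes the quadratic terms:
-196.2 x − 77.8 y = 17472.90
85.4 x − 20.8 y = -2826.24
Solving the 2×2 system: x ≈ -54.4, y ≈ -87.4 km.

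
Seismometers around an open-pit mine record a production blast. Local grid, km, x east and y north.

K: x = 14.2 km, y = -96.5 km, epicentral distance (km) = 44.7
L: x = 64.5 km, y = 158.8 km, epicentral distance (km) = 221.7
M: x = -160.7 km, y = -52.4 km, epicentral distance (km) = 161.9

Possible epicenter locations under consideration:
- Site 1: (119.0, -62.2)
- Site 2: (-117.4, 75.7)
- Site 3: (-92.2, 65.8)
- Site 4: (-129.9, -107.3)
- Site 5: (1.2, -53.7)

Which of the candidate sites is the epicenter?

Site 5

For each candidate, compare |candidate − station| to the reported distance:
Site 1: residuals K 65.6, L 5.9, M 118.0 → max 118.0 km
Site 2: residuals K 172.0, L 21.7, M 26.7 → max 172.0 km
Site 3: residuals K 149.4, L 39.5, M 25.3 → max 149.4 km
Site 4: residuals K 99.8, L 107.8, M 99.0 → max 107.8 km
Site 5: residuals K 0.0, L 0.0, M 0.0 → max 0.0 km
Only Site 5 has all residuals ≈ 0.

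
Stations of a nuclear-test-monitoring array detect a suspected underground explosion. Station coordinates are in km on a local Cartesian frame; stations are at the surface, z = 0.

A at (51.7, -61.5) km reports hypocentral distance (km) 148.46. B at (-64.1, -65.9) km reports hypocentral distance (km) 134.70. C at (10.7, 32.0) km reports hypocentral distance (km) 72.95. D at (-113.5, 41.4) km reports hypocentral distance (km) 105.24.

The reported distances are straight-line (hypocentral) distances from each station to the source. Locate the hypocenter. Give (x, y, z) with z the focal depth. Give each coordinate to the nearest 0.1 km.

Each station gives a sphere (x−x_i)² + (y−y_i)² + z² = d_i² (stations at z=0).
Subtracting the A sphere from B and C: z² cancels, leaving linear equations in x and y:
-231.6 x − 8.8 y = 5892.76
-82.0 x + 187.0 y = 11402.02
Solving: x ≈ -27.306, y ≈ 49.000 km (keep extra digits for the depth step; rounded: -27.3, 49.0).
Then from the A sphere: z² = 148.46² − (x − 51.7)² − (y + 61.5)² with x = -27.306, y = 49.000, so z ≈ 59.901 ≈ 59.9 km.

(-27.3, 49.0, 59.9)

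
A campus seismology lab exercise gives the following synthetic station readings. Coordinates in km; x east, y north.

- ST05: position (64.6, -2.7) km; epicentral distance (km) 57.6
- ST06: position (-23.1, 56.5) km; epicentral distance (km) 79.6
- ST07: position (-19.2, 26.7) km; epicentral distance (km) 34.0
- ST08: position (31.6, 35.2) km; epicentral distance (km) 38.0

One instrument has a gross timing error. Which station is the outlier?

Solve using three stations at a time. Using ST05, ST07, ST08 (subtract circle equations pairwise → linear system) gives (x, y) ≈ (7.6, 5.7).
Distances from that point to each station vs reported:
  ST05: calculated 57.6 vs reported 57.6 → residual 0.0 km
  ST06: calculated 59.4 vs reported 79.6 → residual 20.2 km
  ST07: calculated 34.0 vs reported 34.0 → residual 0.0 km
  ST08: calculated 38.0 vs reported 38.0 → residual 0.0 km
ST05, ST07, ST08 are mutually consistent (residuals ≈ 0); ST06 is off by 20.2 km.

ST06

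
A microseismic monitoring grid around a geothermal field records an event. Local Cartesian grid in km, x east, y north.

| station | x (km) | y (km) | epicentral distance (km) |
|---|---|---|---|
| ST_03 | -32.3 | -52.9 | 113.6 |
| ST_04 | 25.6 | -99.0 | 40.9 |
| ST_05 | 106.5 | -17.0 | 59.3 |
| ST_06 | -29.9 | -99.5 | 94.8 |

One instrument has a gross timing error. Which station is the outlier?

Solve using three stations at a time. Using ST_03, ST_04, ST_06 (subtract circle equations pairwise → linear system) gives (x, y) ≈ (63.9, -113.3).
Distances from that point to each station vs reported:
  ST_03: calculated 113.6 vs reported 113.6 → residual 0.0 km
  ST_04: calculated 40.9 vs reported 40.9 → residual 0.0 km
  ST_05: calculated 105.4 vs reported 59.3 → residual 46.1 km
  ST_06: calculated 94.8 vs reported 94.8 → residual 0.0 km
ST_03, ST_04, ST_06 are mutually consistent (residuals ≈ 0); ST_05 is off by 46.1 km.

ST_05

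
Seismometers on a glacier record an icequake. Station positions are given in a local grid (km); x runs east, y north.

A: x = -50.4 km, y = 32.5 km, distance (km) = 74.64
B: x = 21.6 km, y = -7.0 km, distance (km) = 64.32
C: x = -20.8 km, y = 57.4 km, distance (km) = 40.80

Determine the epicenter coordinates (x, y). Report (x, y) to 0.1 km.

(20.0, 57.3)

Circle about each station: (x + 50.4)² + (y − 32.5)² = 74.64²; (x − 21.6)² + (y + 7.0)² = 64.32²; (x + 20.8)² + (y − 57.4)² = 40.80².
Subtracting pairs of circle equations eliminates x²+y² and gives linear equations (the radical axes):
144.0 x − 79.0 y = -1646.78
59.2 x + 49.8 y = 4037.48
Solving the 2×2 system: x ≈ 20.0, y ≈ 57.3 km.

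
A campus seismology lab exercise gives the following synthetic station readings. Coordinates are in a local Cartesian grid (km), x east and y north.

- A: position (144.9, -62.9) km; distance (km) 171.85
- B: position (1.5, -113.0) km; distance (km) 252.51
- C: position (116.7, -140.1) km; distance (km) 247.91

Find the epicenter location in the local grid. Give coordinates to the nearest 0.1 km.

Circle about each station: (x − 144.9)² + (y + 62.9)² = 171.85²; (x − 1.5)² + (y + 113.0)² = 252.51²; (x − 116.7)² + (y + 140.1)² = 247.91².
Subtracting pairs of circle equations eliminates x²+y² and gives linear equations (the radical axes):
-286.8 x − 100.2 y = -46410.05
-56.4 x − 154.4 y = -23632.47
Solving the 2×2 system: x ≈ 124.2, y ≈ 107.7 km.
Check against A (with the unrounded x, y): √((x − 144.9)²+(y + 62.9)²) = 171.85 ≈ 171.85 km. ✓

124.2 km east, 107.7 km north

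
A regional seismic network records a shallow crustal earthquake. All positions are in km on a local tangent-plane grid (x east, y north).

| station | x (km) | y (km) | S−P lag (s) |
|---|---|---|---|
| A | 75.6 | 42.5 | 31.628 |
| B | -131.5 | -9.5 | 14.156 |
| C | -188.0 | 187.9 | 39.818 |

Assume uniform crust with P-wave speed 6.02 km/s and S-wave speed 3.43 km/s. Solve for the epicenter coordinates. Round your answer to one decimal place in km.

-116.1 km east, -121.3 km north

Distance from S−P lag: d = Δt · v_P v_S / (v_P − v_S) = Δt · (6.02·3.43)/(6.02−3.43) ≈ 7.9724·Δt.
So d_A = 252.15, d_B = 112.86, d_C = 317.45 km.
Circle about each station: (x − 75.6)² + (y − 42.5)² = 252.15²; (x + 131.5)² + (y + 9.5)² = 112.86²; (x + 188.0)² + (y − 187.9)² = 317.45².
Subtracting pairs of circle equations eliminates x²+y² and gives linear equations (the radical axes):
-414.2 x − 104.0 y = 60703.13
-527.2 x + 290.8 y = 25933.92
Solving the 2×2 system: x ≈ -116.1, y ≈ -121.3 km.
Check against A (with the unrounded x, y): √((x − 75.6)²+(y − 42.5)²) = 252.15 ≈ 252.15 km. ✓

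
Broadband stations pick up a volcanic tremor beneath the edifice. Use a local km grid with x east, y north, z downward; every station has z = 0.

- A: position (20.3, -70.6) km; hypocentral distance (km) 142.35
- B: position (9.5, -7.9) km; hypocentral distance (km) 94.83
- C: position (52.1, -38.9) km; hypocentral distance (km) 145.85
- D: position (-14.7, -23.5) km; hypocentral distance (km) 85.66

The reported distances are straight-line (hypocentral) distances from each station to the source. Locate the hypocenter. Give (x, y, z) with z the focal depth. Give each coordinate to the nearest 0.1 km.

Each station gives a sphere (x−x_i)² + (y−y_i)² + z² = d_i² (stations at z=0).
Subtracting the A sphere from B and C: z² cancels, leaving linear equations in x and y:
-21.6 x + 125.4 y = 6027.00
63.6 x + 63.4 y = -2177.53
Solving: x ≈ -70.111, y ≈ 35.986 km (keep extra digits for the depth step; rounded: -70.1, 36.0).
Then from the A sphere: z² = 142.35² − (x − 20.3)² − (y + 70.6)² with x = -70.111, y = 35.986, so z ≈ 26.996 ≈ 27.0 km.
Check against D (with the unrounded solution): distance 85.66 ≈ 85.66 km. ✓

(-70.1, 36.0, 27.0)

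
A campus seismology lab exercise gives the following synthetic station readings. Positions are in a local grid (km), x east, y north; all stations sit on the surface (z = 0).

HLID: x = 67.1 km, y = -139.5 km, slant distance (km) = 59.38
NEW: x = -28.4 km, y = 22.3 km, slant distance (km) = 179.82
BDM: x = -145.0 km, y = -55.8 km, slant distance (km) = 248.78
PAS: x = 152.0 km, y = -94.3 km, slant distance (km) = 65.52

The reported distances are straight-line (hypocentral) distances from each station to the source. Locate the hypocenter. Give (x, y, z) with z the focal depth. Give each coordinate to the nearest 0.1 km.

(97.0, -101.8, 34.8)

Each station gives a sphere (x−x_i)² + (y−y_i)² + z² = d_i² (stations at z=0).
Subtracting the HLID sphere from NEW and BDM: z² cancels, leaving linear equations in x and y:
-191.0 x + 323.6 y = -51468.06
-424.2 x + 167.4 y = -58189.52
Solving: x ≈ 97.005, y ≈ -101.793 km (keep extra digits for the depth step; rounded: 97.0, -101.8).
Then from the HLID sphere: z² = 59.38² − (x − 67.1)² − (y + 139.5)² with x = 97.005, y = -101.793, so z ≈ 34.783 ≈ 34.8 km.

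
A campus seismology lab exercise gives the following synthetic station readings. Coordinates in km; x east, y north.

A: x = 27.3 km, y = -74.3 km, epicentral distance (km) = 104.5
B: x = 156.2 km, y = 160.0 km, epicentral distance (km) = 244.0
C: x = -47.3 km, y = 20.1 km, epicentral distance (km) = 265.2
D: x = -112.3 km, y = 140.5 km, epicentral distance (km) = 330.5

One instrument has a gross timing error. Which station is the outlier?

C

Solve using three stations at a time. Using A, B, D (subtract circle equations pairwise → linear system) gives (x, y) ≈ (131.4, -82.7).
Distances from that point to each station vs reported:
  A: calculated 104.4 vs reported 104.5 → residual 0.1 km
  B: calculated 244.0 vs reported 244.0 → residual 0.0 km
  C: calculated 206.2 vs reported 265.2 → residual 59.0 km
  D: calculated 330.5 vs reported 330.5 → residual 0.0 km
A, B, D are mutually consistent (residuals ≈ 0); C is off by 59.0 km.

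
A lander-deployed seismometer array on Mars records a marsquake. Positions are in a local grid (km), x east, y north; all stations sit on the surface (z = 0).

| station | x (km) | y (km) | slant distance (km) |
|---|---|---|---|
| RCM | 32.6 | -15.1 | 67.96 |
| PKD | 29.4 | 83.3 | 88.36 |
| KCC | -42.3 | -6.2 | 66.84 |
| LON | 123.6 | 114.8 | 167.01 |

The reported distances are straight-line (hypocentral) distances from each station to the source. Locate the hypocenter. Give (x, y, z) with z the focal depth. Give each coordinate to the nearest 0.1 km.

Each station gives a sphere (x−x_i)² + (y−y_i)² + z² = d_i² (stations at z=0).
Subtracting the RCM sphere from PKD and KCC: z² cancels, leaving linear equations in x and y:
-6.4 x + 196.8 y = 3323.55
-149.8 x + 17.8 y = 687.94
Solving: x ≈ -2.596, y ≈ 16.804 km (keep extra digits for the depth step; rounded: -2.6, 16.8).
Then from the RCM sphere: z² = 67.96² − (x − 32.6)² − (y + 15.1)² with x = -2.596, y = 16.804, so z ≈ 48.600 ≈ 48.6 km.

x ≈ -2.6 km, y ≈ 16.8 km, depth ≈ 48.6 km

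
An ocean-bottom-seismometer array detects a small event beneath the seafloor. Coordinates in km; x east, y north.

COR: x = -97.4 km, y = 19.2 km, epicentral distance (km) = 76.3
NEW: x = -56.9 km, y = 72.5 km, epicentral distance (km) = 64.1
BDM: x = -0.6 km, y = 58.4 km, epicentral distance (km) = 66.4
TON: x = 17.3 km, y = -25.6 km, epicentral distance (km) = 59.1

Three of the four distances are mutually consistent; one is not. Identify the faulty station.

BDM

Solve using three stations at a time. Using COR, NEW, TON (subtract circle equations pairwise → linear system) gives (x, y) ≈ (-21.1, 19.3).
Distances from that point to each station vs reported:
  COR: calculated 76.3 vs reported 76.3 → residual 0.0 km
  NEW: calculated 64.1 vs reported 64.1 → residual 0.0 km
  BDM: calculated 44.1 vs reported 66.4 → residual 22.3 km
  TON: calculated 59.1 vs reported 59.1 → residual 0.0 km
COR, NEW, TON are mutually consistent (residuals ≈ 0); BDM is off by 22.3 km.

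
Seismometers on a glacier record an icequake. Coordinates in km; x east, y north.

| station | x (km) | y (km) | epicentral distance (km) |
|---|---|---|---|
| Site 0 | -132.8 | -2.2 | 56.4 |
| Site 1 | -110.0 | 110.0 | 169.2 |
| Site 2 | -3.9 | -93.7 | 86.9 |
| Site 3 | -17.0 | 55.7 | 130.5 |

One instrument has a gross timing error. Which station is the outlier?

Site 0

Solve using three stations at a time. Using Site 1, Site 2, Site 3 (subtract circle equations pairwise → linear system) gives (x, y) ≈ (-82.8, -57.1).
Distances from that point to each station vs reported:
  Site 0: calculated 74.2 vs reported 56.4 → residual 17.8 km
  Site 1: calculated 169.3 vs reported 169.2 → residual 0.1 km
  Site 2: calculated 87.0 vs reported 86.9 → residual 0.1 km
  Site 3: calculated 130.6 vs reported 130.5 → residual 0.1 km
Site 1, Site 2, Site 3 are mutually consistent (residuals ≈ 0); Site 0 is off by 17.8 km.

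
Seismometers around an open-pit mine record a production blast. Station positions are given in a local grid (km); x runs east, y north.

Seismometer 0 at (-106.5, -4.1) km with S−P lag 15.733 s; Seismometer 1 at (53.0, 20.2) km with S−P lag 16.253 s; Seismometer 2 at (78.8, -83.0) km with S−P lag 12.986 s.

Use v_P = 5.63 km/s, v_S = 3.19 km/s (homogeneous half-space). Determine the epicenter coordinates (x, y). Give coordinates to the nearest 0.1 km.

Distance from S−P lag: d = Δt · v_P v_S / (v_P − v_S) = Δt · (5.63·3.19)/(5.63−3.19) ≈ 7.3605·Δt.
So d_Seismometer 0 = 115.80, d_Seismometer 1 = 119.63, d_Seismometer 2 = 95.58 km.
Circle about each station: (x + 106.5)² + (y + 4.1)² = 115.80²; (x − 53.0)² + (y − 20.2)² = 119.63²; (x − 78.8)² + (y + 83.0)² = 95.58².
Subtracting pairs of circle equations eliminates x²+y² and gives linear equations (the radical axes):
319.0 x + 48.6 y = -9043.72
370.6 x − 157.8 y = 6013.48
Solving the 2×2 system: x ≈ -16.6, y ≈ -77.1 km.
Check against Seismometer 0 (with the unrounded x, y): √((x + 106.5)²+(y + 4.1)²) = 115.80 ≈ 115.80 km. ✓

-16.6 km east, -77.1 km north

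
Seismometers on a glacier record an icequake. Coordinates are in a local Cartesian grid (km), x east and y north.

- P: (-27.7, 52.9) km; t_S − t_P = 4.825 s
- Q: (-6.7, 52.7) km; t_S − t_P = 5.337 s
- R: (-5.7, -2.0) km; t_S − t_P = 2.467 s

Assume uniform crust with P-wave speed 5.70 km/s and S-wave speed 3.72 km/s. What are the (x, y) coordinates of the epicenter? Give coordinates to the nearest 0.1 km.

Distance from S−P lag: d = Δt · v_P v_S / (v_P − v_S) = Δt · (5.70·3.72)/(5.70−3.72) ≈ 10.7091·Δt.
So d_P = 51.67, d_Q = 57.15, d_R = 26.42 km.
Circle about each station: (x + 27.7)² + (y − 52.9)² = 51.67²; (x + 6.7)² + (y − 52.7)² = 57.15²; (x + 5.7)² + (y + 2.0)² = 26.42².
Subtracting the P equation from the Q and R equations removes the quadratic terms:
42.0 x − 0.4 y = -1339.85
44.0 x − 109.8 y = -1557.44
Solving the 2×2 system: x ≈ -31.9, y ≈ 1.4 km.

x ≈ -31.9 km, y ≈ 1.4 km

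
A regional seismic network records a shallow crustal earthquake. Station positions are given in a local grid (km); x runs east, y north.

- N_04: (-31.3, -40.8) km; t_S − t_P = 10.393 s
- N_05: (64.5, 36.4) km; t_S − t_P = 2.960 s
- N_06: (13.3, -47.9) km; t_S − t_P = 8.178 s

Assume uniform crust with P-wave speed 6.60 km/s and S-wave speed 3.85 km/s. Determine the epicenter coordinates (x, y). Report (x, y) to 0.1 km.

x ≈ 41.0 km, y ≈ 22.4 km

Distance from S−P lag: d = Δt · v_P v_S / (v_P − v_S) = Δt · (6.60·3.85)/(6.60−3.85) ≈ 9.2400·Δt.
So d_N_04 = 96.03, d_N_05 = 27.35, d_N_06 = 75.56 km.
Circle about each station: (x + 31.3)² + (y + 40.8)² = 96.03²; (x − 64.5)² + (y − 36.4)² = 27.35²; (x − 13.3)² + (y + 47.9)² = 75.56².
Subtracting the N_04 equation from the N_05 and N_06 equations removes the quadratic terms:
191.6 x + 154.4 y = 11314.62
89.2 x − 14.2 y = 3339.42
Solving the 2×2 system: x ≈ 41.0, y ≈ 22.4 km.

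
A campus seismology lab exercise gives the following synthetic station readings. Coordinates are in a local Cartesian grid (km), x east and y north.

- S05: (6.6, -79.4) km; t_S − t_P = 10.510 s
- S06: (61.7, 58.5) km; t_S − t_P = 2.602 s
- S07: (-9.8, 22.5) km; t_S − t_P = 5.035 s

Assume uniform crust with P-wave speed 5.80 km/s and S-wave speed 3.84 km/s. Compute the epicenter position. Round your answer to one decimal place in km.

Distance from S−P lag: d = Δt · v_P v_S / (v_P − v_S) = Δt · (5.80·3.84)/(5.80−3.84) ≈ 11.3633·Δt.
So d_S05 = 119.43, d_S06 = 29.57, d_S07 = 57.21 km.
Circle about each station: (x − 6.6)² + (y + 79.4)² = 119.43²; (x − 61.7)² + (y − 58.5)² = 29.57²; (x + 9.8)² + (y − 22.5)² = 57.21².
Subtracting the S05 equation from the S06 and S07 equations removes the quadratic terms:
110.2 x + 275.8 y = 14270.36
-32.8 x + 203.8 y = 5244.91
Solving the 2×2 system: x ≈ 46.4, y ≈ 33.2 km.

(46.4, 33.2)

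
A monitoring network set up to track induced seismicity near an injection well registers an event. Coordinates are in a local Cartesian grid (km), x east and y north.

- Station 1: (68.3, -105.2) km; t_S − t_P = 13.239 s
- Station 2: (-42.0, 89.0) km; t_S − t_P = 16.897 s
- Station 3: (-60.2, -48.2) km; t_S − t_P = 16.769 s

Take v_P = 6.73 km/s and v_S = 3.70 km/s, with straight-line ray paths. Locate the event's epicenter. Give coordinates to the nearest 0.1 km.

Distance from S−P lag: d = Δt · v_P v_S / (v_P − v_S) = Δt · (6.73·3.70)/(6.73−3.70) ≈ 8.2182·Δt.
So d_Station 1 = 108.80, d_Station 2 = 138.86, d_Station 3 = 137.81 km.
Circle about each station: (x − 68.3)² + (y + 105.2)² = 108.80²; (x + 42.0)² + (y − 89.0)² = 138.86²; (x + 60.2)² + (y + 48.2)² = 137.81².
Subtracting the Station 1 equation from the Station 2 and Station 3 equations removes the quadratic terms:
-220.6 x + 388.4 y = -13491.59
-257.0 x + 114.0 y = -16938.81
Solving the 2×2 system: x ≈ 67.5, y ≈ 3.6 km.

67.5 km east, 3.6 km north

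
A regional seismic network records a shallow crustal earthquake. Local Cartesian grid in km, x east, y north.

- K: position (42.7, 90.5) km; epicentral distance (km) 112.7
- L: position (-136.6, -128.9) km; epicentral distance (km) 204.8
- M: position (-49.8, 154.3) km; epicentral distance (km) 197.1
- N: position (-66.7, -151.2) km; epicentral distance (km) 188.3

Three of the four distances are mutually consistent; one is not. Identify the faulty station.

Solve using three stations at a time. Using K, L, M (subtract circle equations pairwise → linear system) gives (x, y) ≈ (38.1, -22.1).
Distances from that point to each station vs reported:
  K: calculated 112.7 vs reported 112.7 → residual 0.0 km
  L: calculated 204.8 vs reported 204.8 → residual 0.0 km
  M: calculated 197.1 vs reported 197.1 → residual 0.0 km
  N: calculated 166.3 vs reported 188.3 → residual 22.0 km
K, L, M are mutually consistent (residuals ≈ 0); N is off by 22.0 km.

N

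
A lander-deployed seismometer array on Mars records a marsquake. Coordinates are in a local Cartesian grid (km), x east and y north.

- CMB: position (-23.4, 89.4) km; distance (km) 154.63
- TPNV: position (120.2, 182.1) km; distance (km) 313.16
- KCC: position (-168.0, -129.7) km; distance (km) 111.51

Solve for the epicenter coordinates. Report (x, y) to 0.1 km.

Circle about each station: (x + 23.4)² + (y − 89.4)² = 154.63²; (x − 120.2)² + (y − 182.1)² = 313.16²; (x + 168.0)² + (y + 129.7)² = 111.51².
Subtracting the CMB equation from the TPNV and KCC equations removes the quadratic terms:
287.2 x + 185.4 y = -35090.22
-289.2 x − 438.2 y = 47982.13
Solving the 2×2 system: x ≈ -89.7, y ≈ -50.3 km.
Check against CMB (with the unrounded x, y): √((x + 23.4)²+(y − 89.4)²) = 154.63 ≈ 154.63 km. ✓

x ≈ -89.7 km, y ≈ -50.3 km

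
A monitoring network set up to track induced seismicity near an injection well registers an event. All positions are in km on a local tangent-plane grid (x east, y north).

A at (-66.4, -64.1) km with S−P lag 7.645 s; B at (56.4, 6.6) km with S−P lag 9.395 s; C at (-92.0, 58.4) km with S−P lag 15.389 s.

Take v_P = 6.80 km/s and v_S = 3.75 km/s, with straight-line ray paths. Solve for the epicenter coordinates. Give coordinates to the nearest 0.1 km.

Distance from S−P lag: d = Δt · v_P v_S / (v_P − v_S) = Δt · (6.80·3.75)/(6.80−3.75) ≈ 8.3607·Δt.
So d_A = 63.92, d_B = 78.55, d_C = 128.66 km.
Circle about each station: (x + 66.4)² + (y + 64.1)² = 63.92²; (x − 56.4)² + (y − 6.6)² = 78.55²; (x + 92.0)² + (y − 58.4)² = 128.66².
Subtracting the A equation from the B and C equations removes the quadratic terms:
245.6 x + 141.4 y = -7377.59
-51.2 x + 245.0 y = -9110.84
Solving the 2×2 system: x ≈ -7.7, y ≈ -38.8 km.

(-7.7, -38.8)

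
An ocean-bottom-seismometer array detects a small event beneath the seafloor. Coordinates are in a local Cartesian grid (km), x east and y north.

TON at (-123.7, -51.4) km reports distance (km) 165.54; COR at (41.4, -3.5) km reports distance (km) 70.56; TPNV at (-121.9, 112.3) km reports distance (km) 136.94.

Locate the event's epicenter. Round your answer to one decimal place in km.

Circle about each station: (x + 123.7)² + (y + 51.4)² = 165.54²; (x − 41.4)² + (y + 3.5)² = 70.56²; (x + 121.9)² + (y − 112.3)² = 136.94².
Subtracting the TON equation from the COR and TPNV equations removes the quadratic terms:
330.2 x + 95.8 y = 6207.34
3.6 x + 327.4 y = 18178.18
Solving the 2×2 system: x ≈ 2.7, y ≈ 55.5 km.
Check against TON (with the unrounded x, y): √((x + 123.7)²+(y + 51.4)²) = 165.54 ≈ 165.54 km. ✓

(2.7, 55.5)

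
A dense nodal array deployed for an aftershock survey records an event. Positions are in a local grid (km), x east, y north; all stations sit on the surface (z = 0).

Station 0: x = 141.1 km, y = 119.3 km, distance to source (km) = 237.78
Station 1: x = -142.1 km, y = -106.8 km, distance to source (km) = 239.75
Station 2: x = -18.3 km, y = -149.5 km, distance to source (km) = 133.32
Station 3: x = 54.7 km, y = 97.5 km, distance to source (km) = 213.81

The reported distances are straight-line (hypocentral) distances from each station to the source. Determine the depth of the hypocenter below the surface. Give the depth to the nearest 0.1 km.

Each station gives a sphere (x−x_i)² + (y−y_i)² + z² = d_i² (stations at z=0).
Subtracting the Station 0 sphere from Station 1 and Station 2: z² cancels, leaving linear equations in x and y:
-566.4 x − 452.2 y = -3483.78
-318.8 x − 537.6 y = 27308.55
Solving: x ≈ 88.700, y ≈ -103.397 km (keep extra digits for the depth step; rounded: 88.7, -103.4).
Then from the Station 0 sphere: z² = 237.78² − (x − 141.1)² − (y − 119.3)² with x = 88.700, y = -103.397, so z ≈ 64.804 ≈ 64.8 km.
Check against Station 3 (with the unrounded solution): distance 213.81 ≈ 213.81 km. ✓

64.8 km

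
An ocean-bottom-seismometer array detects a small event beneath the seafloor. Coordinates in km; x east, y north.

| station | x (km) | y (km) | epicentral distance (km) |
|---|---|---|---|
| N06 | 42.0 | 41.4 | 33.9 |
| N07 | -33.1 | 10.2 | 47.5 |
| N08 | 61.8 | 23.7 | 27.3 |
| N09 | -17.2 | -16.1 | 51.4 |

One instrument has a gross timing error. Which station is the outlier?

N08

Solve using three stations at a time. Using N06, N07, N09 (subtract circle equations pairwise → linear system) gives (x, y) ≈ (11.5, 26.5).
Distances from that point to each station vs reported:
  N06: calculated 33.9 vs reported 33.9 → residual 0.0 km
  N07: calculated 47.5 vs reported 47.5 → residual 0.0 km
  N08: calculated 50.4 vs reported 27.3 → residual 23.1 km
  N09: calculated 51.4 vs reported 51.4 → residual 0.0 km
N06, N07, N09 are mutually consistent (residuals ≈ 0); N08 is off by 23.1 km.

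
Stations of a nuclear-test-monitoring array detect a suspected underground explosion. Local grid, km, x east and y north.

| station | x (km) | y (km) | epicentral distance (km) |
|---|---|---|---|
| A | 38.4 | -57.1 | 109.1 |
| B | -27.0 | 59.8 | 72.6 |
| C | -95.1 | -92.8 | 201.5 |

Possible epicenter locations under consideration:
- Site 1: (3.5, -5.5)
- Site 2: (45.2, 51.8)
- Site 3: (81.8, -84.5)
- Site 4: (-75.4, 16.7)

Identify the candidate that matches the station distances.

For each candidate, compare |candidate − station| to the reported distance:
Site 1: residuals A 46.8, B 0.5, C 69.8 → max 69.8 km
Site 2: residuals A 0.0, B 0.0, C 0.0 → max 0.0 km
Site 3: residuals A 57.8, B 108.1, C 24.4 → max 108.1 km
Site 4: residuals A 26.5, B 7.8, C 90.2 → max 90.2 km
Only Site 2 has all residuals ≈ 0.

Site 2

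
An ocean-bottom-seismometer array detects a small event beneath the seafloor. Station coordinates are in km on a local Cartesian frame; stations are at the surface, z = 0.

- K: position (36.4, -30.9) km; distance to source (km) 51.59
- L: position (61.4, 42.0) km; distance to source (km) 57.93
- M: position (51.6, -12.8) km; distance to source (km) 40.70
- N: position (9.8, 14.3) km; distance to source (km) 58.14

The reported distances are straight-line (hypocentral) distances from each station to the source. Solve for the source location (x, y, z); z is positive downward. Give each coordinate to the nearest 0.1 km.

Each station gives a sphere (x−x_i)² + (y−y_i)² + z² = d_i² (stations at z=0).
Subtracting the K sphere from L and M: z² cancels, leaving linear equations in x and y:
50.0 x + 145.8 y = 2559.83
30.4 x + 36.2 y = 1551.67
Solving: x ≈ 50.935, y ≈ 0.090 km (keep extra digits for the depth step; rounded: 50.9, 0.1).
Then from the K sphere: z² = 51.59² − (x − 36.4)² − (y + 30.9)² with x = 50.935, y = 0.090, so z ≈ 38.599 ≈ 38.6 km.
Check against N (with the unrounded solution): distance 58.17 ≈ 58.14 km. ✓

(50.9, 0.1, 38.6)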